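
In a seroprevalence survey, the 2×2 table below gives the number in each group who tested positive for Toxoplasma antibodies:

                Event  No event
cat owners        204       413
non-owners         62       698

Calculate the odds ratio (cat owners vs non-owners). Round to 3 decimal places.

OR = (204 × 698) / (413 × 62) = 142392/25606 ≈ 5.561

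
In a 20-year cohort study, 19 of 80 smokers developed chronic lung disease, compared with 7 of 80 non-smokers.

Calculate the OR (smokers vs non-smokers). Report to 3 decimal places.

OR = (19 × 73) / (61 × 7) = 1387/427 ≈ 3.248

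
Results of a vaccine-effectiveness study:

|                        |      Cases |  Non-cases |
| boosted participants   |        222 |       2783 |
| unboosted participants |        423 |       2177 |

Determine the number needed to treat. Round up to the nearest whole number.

risk, boosted participants = 222/3005 = 0.073877
risk, unboosted participants = 423/2600 = 0.162692
absolute risk difference = 0.088815
1 / 0.088815 = 11.259 → round up → 12

12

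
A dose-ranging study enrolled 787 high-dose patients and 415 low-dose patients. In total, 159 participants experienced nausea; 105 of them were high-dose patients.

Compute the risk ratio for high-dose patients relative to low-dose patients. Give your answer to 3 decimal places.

1.025

high-dose patients without the outcome: 787 − 105 = 682
low-dose patients with the outcome: 159 − 105 = 54
low-dose patients without the outcome: 415 − 54 = 361
risk, high-dose patients = 105/787 = 0.1334
risk, low-dose patients = 54/415 = 0.1301
RR = 0.1334 / 0.1301 = 1.025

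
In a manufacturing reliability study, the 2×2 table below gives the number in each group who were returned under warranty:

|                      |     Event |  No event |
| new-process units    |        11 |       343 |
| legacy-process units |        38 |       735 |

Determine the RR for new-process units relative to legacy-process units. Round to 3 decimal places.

RR = 0.632

risk, new-process units = 11/354 = 0.03107
risk, legacy-process units = 38/773 = 0.04916
RR = 0.03107 / 0.04916 = 0.632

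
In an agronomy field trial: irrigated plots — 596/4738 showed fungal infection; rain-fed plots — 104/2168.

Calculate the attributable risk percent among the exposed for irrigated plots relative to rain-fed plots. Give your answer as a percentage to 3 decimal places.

risk, irrigated plots = 596/4738 = 0.12579
risk, rain-fed plots = 104/2168 = 0.04797
AR% = (0.12579 − 0.04797) / 0.12579 = 0.6187 → 61.865%

61.865%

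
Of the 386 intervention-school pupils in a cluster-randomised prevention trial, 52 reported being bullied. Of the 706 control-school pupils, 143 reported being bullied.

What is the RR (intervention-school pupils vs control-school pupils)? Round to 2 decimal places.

0.67

risk, intervention-school pupils = 52/386 = 0.1347
risk, control-school pupils = 143/706 = 0.2025
RR = 0.1347 / 0.2025 = 0.67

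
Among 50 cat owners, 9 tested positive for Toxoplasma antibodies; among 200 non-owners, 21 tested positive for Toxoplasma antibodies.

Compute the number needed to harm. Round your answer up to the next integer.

risk, cat owners = 9/50 = 0.180000
risk, non-owners = 21/200 = 0.105000
absolute risk difference = 0.075000
1 / 0.075000 = 13.333 → round up → 14

14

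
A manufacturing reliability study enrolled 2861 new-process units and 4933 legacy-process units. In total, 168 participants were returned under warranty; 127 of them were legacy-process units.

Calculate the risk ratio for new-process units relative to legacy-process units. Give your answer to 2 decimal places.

0.56

new-process units with the outcome: 168 − 127 = 41
new-process units without the outcome: 2861 − 41 = 2820
legacy-process units without the outcome: 4933 − 127 = 4806
risk, new-process units = 41/2861 = 0.01433
risk, legacy-process units = 127/4933 = 0.02574
RR = 0.01433 / 0.02574 = 0.56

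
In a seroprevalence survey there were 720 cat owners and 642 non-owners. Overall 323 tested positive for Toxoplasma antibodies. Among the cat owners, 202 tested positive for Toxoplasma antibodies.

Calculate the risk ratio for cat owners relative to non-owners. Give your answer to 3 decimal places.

cat owners without the outcome: 720 − 202 = 518
non-owners with the outcome: 323 − 202 = 121
non-owners without the outcome: 642 − 121 = 521
risk, cat owners = 202/720 = 0.2806
risk, non-owners = 121/642 = 0.1885
RR = 0.2806 / 0.1885 = 1.489

1.489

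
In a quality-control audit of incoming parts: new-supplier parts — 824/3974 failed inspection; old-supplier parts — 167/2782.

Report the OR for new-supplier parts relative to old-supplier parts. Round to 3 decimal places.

OR = (824 × 2615) / (3150 × 167) = 2154760/526050 ≈ 4.096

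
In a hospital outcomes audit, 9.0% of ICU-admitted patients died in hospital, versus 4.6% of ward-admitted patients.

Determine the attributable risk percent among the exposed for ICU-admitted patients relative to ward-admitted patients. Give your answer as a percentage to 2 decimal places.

AR% = (0.09000 − 0.04600) / 0.09000 = 0.4889 → 48.89%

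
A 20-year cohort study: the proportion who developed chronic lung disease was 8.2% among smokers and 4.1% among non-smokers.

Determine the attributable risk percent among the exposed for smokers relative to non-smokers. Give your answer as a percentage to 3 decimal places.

AR% = (0.08200 − 0.04100) / 0.08200 = 0.5000 → 50.000%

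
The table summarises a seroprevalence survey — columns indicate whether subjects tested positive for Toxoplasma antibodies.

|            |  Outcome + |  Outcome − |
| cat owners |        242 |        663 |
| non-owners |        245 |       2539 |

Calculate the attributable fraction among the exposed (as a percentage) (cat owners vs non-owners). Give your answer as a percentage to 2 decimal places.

67.09%

risk, cat owners = 242/905 = 0.2674
risk, non-owners = 245/2784 = 0.0880
AR% = (0.2674 − 0.0880) / 0.2674 = 0.6709 → 67.09%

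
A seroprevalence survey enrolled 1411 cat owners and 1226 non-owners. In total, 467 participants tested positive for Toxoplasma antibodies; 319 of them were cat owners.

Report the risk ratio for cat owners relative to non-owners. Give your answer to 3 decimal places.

cat owners without the outcome: 1411 − 319 = 1092
non-owners with the outcome: 467 − 319 = 148
non-owners without the outcome: 1226 − 148 = 1078
risk, cat owners = 319/1411 = 0.2261
risk, non-owners = 148/1226 = 0.1207
RR = 0.2261 / 0.1207 = 1.873

RR = 1.873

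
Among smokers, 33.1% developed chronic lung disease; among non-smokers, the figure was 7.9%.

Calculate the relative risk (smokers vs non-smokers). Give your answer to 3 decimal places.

RR = 0.3310 / 0.0790 = 4.190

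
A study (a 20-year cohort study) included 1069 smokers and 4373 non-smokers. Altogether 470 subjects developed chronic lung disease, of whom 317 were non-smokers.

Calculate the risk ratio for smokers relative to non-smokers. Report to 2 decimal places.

smokers with the outcome: 470 − 317 = 153
smokers without the outcome: 1069 − 153 = 916
non-smokers without the outcome: 4373 − 317 = 4056
risk, smokers = 153/1069 = 0.1431
risk, non-smokers = 317/4373 = 0.0725
RR = 0.1431 / 0.0725 = 1.97

1.97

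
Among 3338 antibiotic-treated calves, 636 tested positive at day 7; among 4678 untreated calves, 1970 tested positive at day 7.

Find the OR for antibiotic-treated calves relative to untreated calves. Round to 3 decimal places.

odds, antibiotic-treated calves = 636/2702 = 0.2354
odds, untreated calves = 1970/2708 = 0.7275
OR = 0.2354 / 0.7275 = 0.324

OR ≈ 0.324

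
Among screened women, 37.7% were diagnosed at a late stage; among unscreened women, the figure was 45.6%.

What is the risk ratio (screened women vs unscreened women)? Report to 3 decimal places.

RR = 0.3770 / 0.4560 = 0.827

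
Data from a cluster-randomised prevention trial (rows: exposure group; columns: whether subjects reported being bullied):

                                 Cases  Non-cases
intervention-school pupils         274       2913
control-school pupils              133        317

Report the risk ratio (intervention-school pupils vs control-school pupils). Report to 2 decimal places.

risk, intervention-school pupils = 274/3187 = 0.0860
risk, control-school pupils = 133/450 = 0.2956
RR = 0.0860 / 0.2956 = 0.29

RR ≈ 0.29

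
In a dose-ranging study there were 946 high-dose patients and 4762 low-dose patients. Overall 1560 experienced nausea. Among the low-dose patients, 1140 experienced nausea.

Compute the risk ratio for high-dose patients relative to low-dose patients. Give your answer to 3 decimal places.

1.855

high-dose patients with the outcome: 1560 − 1140 = 420
high-dose patients without the outcome: 946 − 420 = 526
low-dose patients without the outcome: 4762 − 1140 = 3622
risk, high-dose patients = 420/946 = 0.4440
risk, low-dose patients = 1140/4762 = 0.2394
RR = 0.4440 / 0.2394 = 1.855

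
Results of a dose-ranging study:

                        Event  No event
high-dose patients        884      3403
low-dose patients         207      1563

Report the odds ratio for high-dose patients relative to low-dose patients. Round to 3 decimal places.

OR = (884 × 1563) / (3403 × 207) = 1381692/704421 ≈ 1.961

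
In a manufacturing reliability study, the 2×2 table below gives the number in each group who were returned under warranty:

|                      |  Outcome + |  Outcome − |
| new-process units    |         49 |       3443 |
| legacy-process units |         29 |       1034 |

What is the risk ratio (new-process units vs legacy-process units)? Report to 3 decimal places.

0.514

risk, new-process units = 49/3492 = 0.01403
risk, legacy-process units = 29/1063 = 0.02728
RR = 0.01403 / 0.02728 = 0.514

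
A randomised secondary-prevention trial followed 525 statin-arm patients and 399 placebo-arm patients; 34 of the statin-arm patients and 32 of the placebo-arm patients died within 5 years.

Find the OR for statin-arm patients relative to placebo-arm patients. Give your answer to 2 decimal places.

OR = (34 × 367) / (491 × 32) = 12478/15712 ≈ 0.79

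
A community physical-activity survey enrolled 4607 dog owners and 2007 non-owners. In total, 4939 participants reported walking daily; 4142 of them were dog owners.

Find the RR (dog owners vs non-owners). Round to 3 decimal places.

dog owners without the outcome: 4607 − 4142 = 465
non-owners with the outcome: 4939 − 4142 = 797
non-owners without the outcome: 2007 − 797 = 1210
risk, dog owners = 4142/4607 = 0.8991
risk, non-owners = 797/2007 = 0.3971
RR = 0.8991 / 0.3971 = 2.264

2.264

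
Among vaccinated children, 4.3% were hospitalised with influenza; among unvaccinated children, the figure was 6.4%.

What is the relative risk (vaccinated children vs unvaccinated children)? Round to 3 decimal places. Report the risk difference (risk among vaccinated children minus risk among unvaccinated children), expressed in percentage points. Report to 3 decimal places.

RR = 0.672; RD = -2.100

RR = 0.04300 / 0.06400 = 0.672
risk difference = 0.04300 − 0.06400 = -0.02100 → -2.100 percentage points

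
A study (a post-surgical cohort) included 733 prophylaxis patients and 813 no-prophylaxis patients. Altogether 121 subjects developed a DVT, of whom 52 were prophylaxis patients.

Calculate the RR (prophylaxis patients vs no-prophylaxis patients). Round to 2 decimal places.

prophylaxis patients without the outcome: 733 − 52 = 681
no-prophylaxis patients with the outcome: 121 − 52 = 69
no-prophylaxis patients without the outcome: 813 − 69 = 744
risk, prophylaxis patients = 52/733 = 0.0709
risk, no-prophylaxis patients = 69/813 = 0.0849
RR = 0.0709 / 0.0849 = 0.84

0.84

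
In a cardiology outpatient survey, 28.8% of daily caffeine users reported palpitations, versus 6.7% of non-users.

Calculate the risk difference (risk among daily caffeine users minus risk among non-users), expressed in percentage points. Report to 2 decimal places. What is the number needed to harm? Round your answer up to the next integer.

risk difference = 0.2880 − 0.0670 = 0.2210 → 22.10 percentage points
absolute risk difference = 0.221000
1 / 0.221000 = 4.525 → round up → 5

RD = 22.10; NNH = 5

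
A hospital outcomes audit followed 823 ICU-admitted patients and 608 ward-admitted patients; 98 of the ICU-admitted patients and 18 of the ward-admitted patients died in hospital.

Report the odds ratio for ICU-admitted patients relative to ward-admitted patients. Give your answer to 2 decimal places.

OR: 4.43

odds, ICU-admitted patients = 98/725 = 0.13517
odds, ward-admitted patients = 18/590 = 0.03051
OR = 0.13517 / 0.03051 = 4.43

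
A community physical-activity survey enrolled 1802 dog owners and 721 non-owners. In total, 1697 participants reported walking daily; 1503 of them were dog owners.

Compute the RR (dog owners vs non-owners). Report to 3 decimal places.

3.100

dog owners without the outcome: 1802 − 1503 = 299
non-owners with the outcome: 1697 − 1503 = 194
non-owners without the outcome: 721 − 194 = 527
risk, dog owners = 1503/1802 = 0.8341
risk, non-owners = 194/721 = 0.2691
RR = 0.8341 / 0.2691 = 3.100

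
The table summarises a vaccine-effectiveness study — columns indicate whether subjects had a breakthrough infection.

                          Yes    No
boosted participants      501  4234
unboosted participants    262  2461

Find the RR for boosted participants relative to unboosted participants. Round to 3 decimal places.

1.100

risk, boosted participants = 501/4735 = 0.1058
risk, unboosted participants = 262/2723 = 0.0962
RR = 0.1058 / 0.0962 = 1.100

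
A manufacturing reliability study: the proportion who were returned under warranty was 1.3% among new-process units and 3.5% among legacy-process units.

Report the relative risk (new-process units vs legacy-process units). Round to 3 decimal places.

RR = 0.01300 / 0.03500 = 0.371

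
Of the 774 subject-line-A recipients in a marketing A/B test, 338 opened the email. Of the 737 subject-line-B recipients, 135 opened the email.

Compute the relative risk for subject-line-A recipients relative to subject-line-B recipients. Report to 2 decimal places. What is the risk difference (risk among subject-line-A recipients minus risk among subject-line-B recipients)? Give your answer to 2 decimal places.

RR = 2.38; RD = 0.25

risk, subject-line-A recipients = 338/774 = 0.4367
risk, subject-line-B recipients = 135/737 = 0.1832
RR = 0.4367 / 0.1832 = 2.38
risk difference = 0.4367 − 0.1832 = 0.25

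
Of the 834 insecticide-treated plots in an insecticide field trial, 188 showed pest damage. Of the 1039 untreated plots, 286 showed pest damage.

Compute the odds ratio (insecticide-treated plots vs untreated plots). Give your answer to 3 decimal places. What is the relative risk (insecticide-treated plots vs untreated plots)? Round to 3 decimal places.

OR = (188 × 753) / (646 × 286) = 141564/184756 ≈ 0.766
risk, insecticide-treated plots = 188/834 = 0.2254
risk, untreated plots = 286/1039 = 0.2753
RR = 0.2254 / 0.2753 = 0.819

OR = 0.766; RR = 0.819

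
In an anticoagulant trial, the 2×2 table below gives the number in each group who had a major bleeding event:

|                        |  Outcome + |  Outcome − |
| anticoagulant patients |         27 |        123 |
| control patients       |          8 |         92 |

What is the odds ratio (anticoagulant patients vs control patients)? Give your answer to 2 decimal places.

OR: 2.52

odds, anticoagulant patients = 27/123 = 0.2195
odds, control patients = 8/92 = 0.0870
OR = 0.2195 / 0.0870 = 2.52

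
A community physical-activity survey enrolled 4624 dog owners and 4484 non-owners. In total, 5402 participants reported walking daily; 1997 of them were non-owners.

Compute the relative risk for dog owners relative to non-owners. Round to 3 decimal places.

dog owners with the outcome: 5402 − 1997 = 3405
dog owners without the outcome: 4624 − 3405 = 1219
non-owners without the outcome: 4484 − 1997 = 2487
risk, dog owners = 3405/4624 = 0.7364
risk, non-owners = 1997/4484 = 0.4454
RR = 0.7364 / 0.4454 = 1.653

RR = 1.653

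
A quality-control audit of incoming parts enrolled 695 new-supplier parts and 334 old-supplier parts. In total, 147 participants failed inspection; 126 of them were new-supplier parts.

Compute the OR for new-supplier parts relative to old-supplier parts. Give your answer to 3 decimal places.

new-supplier parts without the outcome: 695 − 126 = 569
old-supplier parts with the outcome: 147 − 126 = 21
old-supplier parts without the outcome: 334 − 21 = 313
OR = (126 × 313) / (569 × 21) = 39438/11949 ≈ 3.301

OR: 3.301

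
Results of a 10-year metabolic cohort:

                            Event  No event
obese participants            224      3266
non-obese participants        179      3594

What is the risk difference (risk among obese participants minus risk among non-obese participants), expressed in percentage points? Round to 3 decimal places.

risk, obese participants = 224/3490 = 0.06418
risk, non-obese participants = 179/3773 = 0.04744
risk difference = 0.06418 − 0.04744 = 0.01674 → 1.674 percentage points

RD ≈ 1.674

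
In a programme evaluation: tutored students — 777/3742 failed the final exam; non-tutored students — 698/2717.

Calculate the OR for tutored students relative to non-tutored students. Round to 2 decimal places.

odds, tutored students = 777/2965 = 0.2621
odds, non-tutored students = 698/2019 = 0.3457
OR = 0.2621 / 0.3457 = 0.76

OR: 0.76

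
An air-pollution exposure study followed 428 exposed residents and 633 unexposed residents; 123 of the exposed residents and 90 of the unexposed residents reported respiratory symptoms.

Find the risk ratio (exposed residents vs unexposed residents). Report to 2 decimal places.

risk, exposed residents = 123/428 = 0.2874
risk, unexposed residents = 90/633 = 0.1422
RR = 0.2874 / 0.1422 = 2.02

2.02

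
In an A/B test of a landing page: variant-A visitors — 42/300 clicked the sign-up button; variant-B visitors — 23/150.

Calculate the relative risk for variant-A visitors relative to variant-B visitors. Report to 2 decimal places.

risk, variant-A visitors = 42/300 = 0.1400
risk, variant-B visitors = 23/150 = 0.1533
RR = 0.1400 / 0.1533 = 0.91

RR = 0.91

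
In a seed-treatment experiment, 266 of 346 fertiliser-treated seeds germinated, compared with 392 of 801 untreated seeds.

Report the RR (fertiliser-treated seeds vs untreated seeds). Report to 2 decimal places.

risk, fertiliser-treated seeds = 266/346 = 0.7688
risk, untreated seeds = 392/801 = 0.4894
RR = 0.7688 / 0.4894 = 1.57

RR: 1.57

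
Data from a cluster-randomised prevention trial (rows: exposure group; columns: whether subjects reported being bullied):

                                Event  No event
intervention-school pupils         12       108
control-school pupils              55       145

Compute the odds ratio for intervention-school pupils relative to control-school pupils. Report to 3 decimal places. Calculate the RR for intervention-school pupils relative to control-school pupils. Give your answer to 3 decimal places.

OR = 0.293; RR = 0.364

odds, intervention-school pupils = 12/108 = 0.1111
odds, control-school pupils = 55/145 = 0.3793
OR = 0.1111 / 0.3793 = 0.293
risk, intervention-school pupils = 12/120 = 0.1000
risk, control-school pupils = 55/200 = 0.2750
RR = 0.1000 / 0.2750 = 0.364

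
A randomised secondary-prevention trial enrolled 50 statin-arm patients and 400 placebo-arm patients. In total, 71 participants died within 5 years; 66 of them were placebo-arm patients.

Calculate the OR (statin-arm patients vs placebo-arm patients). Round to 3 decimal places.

0.562

statin-arm patients with the outcome: 71 − 66 = 5
statin-arm patients without the outcome: 50 − 5 = 45
placebo-arm patients without the outcome: 400 − 66 = 334
odds, statin-arm patients = 5/45 = 0.1111
odds, placebo-arm patients = 66/334 = 0.1976
OR = 0.1111 / 0.1976 = 0.562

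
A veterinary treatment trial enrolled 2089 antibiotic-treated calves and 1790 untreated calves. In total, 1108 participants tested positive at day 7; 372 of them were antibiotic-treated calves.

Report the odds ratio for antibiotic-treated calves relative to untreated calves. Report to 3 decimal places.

antibiotic-treated calves without the outcome: 2089 − 372 = 1717
untreated calves with the outcome: 1108 − 372 = 736
untreated calves without the outcome: 1790 − 736 = 1054
OR = (372 × 1054) / (1717 × 736) = 392088/1263712 ≈ 0.310

OR = 0.310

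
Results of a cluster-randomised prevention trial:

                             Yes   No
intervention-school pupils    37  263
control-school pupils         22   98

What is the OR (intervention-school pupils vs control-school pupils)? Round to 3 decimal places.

OR = (37 × 98) / (263 × 22) = 3626/5786 ≈ 0.627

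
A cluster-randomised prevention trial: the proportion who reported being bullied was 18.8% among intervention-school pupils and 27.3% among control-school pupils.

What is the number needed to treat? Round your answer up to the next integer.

12

absolute risk difference = 0.085000
1 / 0.085000 = 11.765 → round up → 12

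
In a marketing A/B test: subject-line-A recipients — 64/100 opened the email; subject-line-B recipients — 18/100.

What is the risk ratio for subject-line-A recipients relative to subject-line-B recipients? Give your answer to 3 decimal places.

risk, subject-line-A recipients = 64/100 = 0.6400
risk, subject-line-B recipients = 18/100 = 0.1800
RR = 0.6400 / 0.1800 = 3.556

RR ≈ 3.556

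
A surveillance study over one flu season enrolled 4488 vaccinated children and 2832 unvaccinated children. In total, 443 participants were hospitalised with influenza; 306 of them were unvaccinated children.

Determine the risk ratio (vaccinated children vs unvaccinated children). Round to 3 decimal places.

vaccinated children with the outcome: 443 − 306 = 137
vaccinated children without the outcome: 4488 − 137 = 4351
unvaccinated children without the outcome: 2832 − 306 = 2526
risk, vaccinated children = 137/4488 = 0.03053
risk, unvaccinated children = 306/2832 = 0.10805
RR = 0.03053 / 0.10805 = 0.283

0.283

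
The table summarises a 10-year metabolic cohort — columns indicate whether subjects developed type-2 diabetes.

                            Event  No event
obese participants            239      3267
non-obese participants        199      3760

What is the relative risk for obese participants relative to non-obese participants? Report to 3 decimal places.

risk, obese participants = 239/3506 = 0.0682
risk, non-obese participants = 199/3959 = 0.0503
RR = 0.0682 / 0.0503 = 1.356

1.356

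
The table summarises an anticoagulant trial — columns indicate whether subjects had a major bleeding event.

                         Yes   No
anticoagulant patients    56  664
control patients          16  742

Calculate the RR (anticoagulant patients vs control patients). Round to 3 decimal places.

RR: 3.685

risk, anticoagulant patients = 56/720 = 0.07778
risk, control patients = 16/758 = 0.02111
RR = 0.07778 / 0.02111 = 3.685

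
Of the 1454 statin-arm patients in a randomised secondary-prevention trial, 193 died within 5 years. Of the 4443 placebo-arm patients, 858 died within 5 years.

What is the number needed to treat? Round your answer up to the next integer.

risk, statin-arm patients = 193/1454 = 0.132737
risk, placebo-arm patients = 858/4443 = 0.193113
absolute risk difference = 0.060375
1 / 0.060375 = 16.563 → round up → 17

17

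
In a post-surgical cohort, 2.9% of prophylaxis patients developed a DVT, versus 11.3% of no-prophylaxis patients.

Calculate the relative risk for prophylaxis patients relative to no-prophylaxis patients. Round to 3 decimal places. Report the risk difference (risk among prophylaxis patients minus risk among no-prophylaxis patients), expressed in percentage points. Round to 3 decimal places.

RR = 0.257; RD = -8.400

RR = 0.02900 / 0.11300 = 0.257
risk difference = 0.02900 − 0.11300 = -0.08400 → -8.400 percentage points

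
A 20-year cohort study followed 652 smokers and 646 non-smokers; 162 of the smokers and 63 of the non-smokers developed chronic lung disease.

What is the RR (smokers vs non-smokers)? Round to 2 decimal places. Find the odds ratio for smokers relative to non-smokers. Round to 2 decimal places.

risk, smokers = 162/652 = 0.2485
risk, non-smokers = 63/646 = 0.0975
RR = 0.2485 / 0.0975 = 2.55
odds, smokers = 162/490 = 0.3306
odds, non-smokers = 63/583 = 0.1081
OR = 0.3306 / 0.1081 = 3.06

RR = 2.55; OR = 3.06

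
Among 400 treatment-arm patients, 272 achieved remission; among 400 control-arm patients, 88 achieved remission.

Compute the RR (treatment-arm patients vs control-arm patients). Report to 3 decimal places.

risk, treatment-arm patients = 272/400 = 0.6800
risk, control-arm patients = 88/400 = 0.2200
RR = 0.6800 / 0.2200 = 3.091

3.091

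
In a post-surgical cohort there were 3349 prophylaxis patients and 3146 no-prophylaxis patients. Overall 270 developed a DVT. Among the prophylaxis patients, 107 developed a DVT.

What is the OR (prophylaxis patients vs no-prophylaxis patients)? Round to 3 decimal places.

prophylaxis patients without the outcome: 3349 − 107 = 3242
no-prophylaxis patients with the outcome: 270 − 107 = 163
no-prophylaxis patients without the outcome: 3146 − 163 = 2983
OR = (107 × 2983) / (3242 × 163) = 319181/528446 ≈ 0.604

OR ≈ 0.604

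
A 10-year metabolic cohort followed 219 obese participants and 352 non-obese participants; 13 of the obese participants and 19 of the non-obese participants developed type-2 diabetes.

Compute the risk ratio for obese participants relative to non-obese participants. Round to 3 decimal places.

RR ≈ 1.100

risk, obese participants = 13/219 = 0.0594
risk, non-obese participants = 19/352 = 0.0540
RR = 0.0594 / 0.0540 = 1.100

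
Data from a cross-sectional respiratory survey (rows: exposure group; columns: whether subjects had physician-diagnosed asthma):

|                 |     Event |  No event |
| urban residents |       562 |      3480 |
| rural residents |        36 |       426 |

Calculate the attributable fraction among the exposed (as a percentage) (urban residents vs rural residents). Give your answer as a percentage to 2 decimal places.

43.96%

risk, urban residents = 562/4042 = 0.1390
risk, rural residents = 36/462 = 0.0779
AR% = (0.1390 − 0.0779) / 0.1390 = 0.4396 → 43.96%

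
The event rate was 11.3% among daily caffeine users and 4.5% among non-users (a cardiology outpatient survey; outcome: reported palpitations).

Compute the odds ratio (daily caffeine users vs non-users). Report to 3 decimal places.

odds, daily caffeine users = 0.11300/0.88700 = 0.12740
odds, non-users = 0.04500/0.95500 = 0.04712
OR = 0.12740 / 0.04712 = 2.704

2.704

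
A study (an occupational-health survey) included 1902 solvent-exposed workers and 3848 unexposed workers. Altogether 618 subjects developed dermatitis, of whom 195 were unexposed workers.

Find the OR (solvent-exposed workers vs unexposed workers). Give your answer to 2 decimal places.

solvent-exposed workers with the outcome: 618 − 195 = 423
solvent-exposed workers without the outcome: 1902 − 423 = 1479
unexposed workers without the outcome: 3848 − 195 = 3653
OR = (423 × 3653) / (1479 × 195) = 1545219/288405 ≈ 5.36

OR: 5.36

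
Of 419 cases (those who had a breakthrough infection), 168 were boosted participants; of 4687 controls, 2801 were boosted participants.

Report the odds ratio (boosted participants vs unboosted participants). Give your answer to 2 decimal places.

odds, boosted participants = 168/2801 = 0.0600
odds, unboosted participants = 251/1886 = 0.1331
OR = 0.0600 / 0.1331 = 0.45

OR = 0.45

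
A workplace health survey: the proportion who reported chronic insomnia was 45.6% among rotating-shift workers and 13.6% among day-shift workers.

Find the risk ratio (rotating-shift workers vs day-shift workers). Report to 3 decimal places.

RR = 0.4560 / 0.1360 = 3.353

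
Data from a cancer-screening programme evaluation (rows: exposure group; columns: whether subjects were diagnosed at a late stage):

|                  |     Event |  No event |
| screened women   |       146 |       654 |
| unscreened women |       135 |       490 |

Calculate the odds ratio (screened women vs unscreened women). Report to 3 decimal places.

odds, screened women = 146/654 = 0.2232
odds, unscreened women = 135/490 = 0.2755
OR = 0.2232 / 0.2755 = 0.810

0.810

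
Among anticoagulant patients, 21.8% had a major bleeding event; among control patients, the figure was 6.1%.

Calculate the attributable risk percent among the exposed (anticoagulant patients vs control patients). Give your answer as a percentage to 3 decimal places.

AR% = (0.2180 − 0.0610) / 0.2180 = 0.7202 → 72.018%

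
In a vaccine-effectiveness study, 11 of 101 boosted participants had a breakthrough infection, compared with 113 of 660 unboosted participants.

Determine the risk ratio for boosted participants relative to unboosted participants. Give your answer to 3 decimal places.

0.636

risk, boosted participants = 11/101 = 0.1089
risk, unboosted participants = 113/660 = 0.1712
RR = 0.1089 / 0.1712 = 0.636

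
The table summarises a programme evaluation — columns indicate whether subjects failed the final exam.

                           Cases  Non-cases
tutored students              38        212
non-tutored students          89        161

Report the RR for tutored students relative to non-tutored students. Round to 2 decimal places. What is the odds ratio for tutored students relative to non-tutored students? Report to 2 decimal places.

risk, tutored students = 38/250 = 0.1520
risk, non-tutored students = 89/250 = 0.3560
RR = 0.1520 / 0.3560 = 0.43
odds, tutored students = 38/212 = 0.1792
odds, non-tutored students = 89/161 = 0.5528
OR = 0.1792 / 0.5528 = 0.32

RR = 0.43; OR = 0.32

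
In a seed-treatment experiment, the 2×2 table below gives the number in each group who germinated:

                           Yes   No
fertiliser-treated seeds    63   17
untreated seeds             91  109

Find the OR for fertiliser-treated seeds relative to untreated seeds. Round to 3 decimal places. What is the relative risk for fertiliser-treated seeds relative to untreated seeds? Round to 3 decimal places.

OR = 4.439; RR = 1.731

OR = (63 × 109) / (17 × 91) = 6867/1547 ≈ 4.439
risk, fertiliser-treated seeds = 63/80 = 0.7875
risk, untreated seeds = 91/200 = 0.4550
RR = 0.7875 / 0.4550 = 1.731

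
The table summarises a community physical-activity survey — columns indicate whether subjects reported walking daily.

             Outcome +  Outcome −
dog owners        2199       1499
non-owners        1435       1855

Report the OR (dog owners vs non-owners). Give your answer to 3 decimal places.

OR = (2199 × 1855) / (1499 × 1435) = 4079145/2151065 ≈ 1.896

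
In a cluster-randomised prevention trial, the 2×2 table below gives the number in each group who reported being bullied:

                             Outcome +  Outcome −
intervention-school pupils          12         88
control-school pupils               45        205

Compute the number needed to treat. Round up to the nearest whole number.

NNT = 17

risk, intervention-school pupils = 12/100 = 0.120000
risk, control-school pupils = 45/250 = 0.180000
absolute risk difference = 0.060000
1 / 0.060000 = 16.667 → round up → 17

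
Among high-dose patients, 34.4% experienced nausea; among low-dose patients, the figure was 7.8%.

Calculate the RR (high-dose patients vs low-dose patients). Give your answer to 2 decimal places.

RR = 0.3440 / 0.0780 = 4.41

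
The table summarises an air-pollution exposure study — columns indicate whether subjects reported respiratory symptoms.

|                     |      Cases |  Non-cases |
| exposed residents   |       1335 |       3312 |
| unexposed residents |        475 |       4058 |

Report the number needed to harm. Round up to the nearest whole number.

risk, exposed residents = 1335/4647 = 0.287282
risk, unexposed residents = 475/4533 = 0.104787
absolute risk difference = 0.182495
1 / 0.182495 = 5.480 → round up → 6

NNH ≈ 6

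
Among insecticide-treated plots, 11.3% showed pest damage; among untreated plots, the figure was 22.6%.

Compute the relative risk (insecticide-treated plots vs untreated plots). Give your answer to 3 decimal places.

RR = 0.1130 / 0.2260 = 0.500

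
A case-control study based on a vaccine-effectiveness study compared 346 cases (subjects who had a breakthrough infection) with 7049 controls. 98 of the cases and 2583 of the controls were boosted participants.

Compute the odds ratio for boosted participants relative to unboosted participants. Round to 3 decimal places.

OR = (98 × 4466) / (2583 × 248) = 437668/640584 ≈ 0.683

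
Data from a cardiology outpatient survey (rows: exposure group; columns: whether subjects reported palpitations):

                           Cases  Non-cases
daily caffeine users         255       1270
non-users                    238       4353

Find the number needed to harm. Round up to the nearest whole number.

risk, daily caffeine users = 255/1525 = 0.167213
risk, non-users = 238/4591 = 0.051841
absolute risk difference = 0.115373
1 / 0.115373 = 8.668 → round up → 9

NNH = 9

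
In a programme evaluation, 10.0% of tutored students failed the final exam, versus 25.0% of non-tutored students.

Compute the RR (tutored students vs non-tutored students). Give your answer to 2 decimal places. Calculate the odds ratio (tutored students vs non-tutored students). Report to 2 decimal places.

RR = 0.1000 / 0.2500 = 0.40
odds, tutored students = 0.1000/0.9000 = 0.1111
odds, non-tutored students = 0.2500/0.7500 = 0.3333
OR = 0.1111 / 0.3333 = 0.33

RR = 0.40; OR = 0.33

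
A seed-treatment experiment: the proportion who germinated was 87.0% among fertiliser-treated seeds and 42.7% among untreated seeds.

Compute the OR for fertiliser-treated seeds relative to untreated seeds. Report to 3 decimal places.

OR = 8.981

odds, fertiliser-treated seeds = 0.8700/0.1300 = 6.6923
odds, untreated seeds = 0.4270/0.5730 = 0.7452
OR = 6.6923 / 0.7452 = 8.981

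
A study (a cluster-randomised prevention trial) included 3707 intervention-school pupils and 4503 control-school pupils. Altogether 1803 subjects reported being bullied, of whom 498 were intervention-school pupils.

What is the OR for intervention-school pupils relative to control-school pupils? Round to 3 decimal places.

intervention-school pupils without the outcome: 3707 − 498 = 3209
control-school pupils with the outcome: 1803 − 498 = 1305
control-school pupils without the outcome: 4503 − 1305 = 3198
odds, intervention-school pupils = 498/3209 = 0.1552
odds, control-school pupils = 1305/3198 = 0.4081
OR = 0.1552 / 0.4081 = 0.380

0.380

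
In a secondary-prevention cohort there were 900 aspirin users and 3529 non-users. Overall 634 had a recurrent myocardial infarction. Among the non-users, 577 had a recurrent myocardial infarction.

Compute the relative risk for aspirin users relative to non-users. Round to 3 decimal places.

RR: 0.387

aspirin users with the outcome: 634 − 577 = 57
aspirin users without the outcome: 900 − 57 = 843
non-users without the outcome: 3529 − 577 = 2952
risk, aspirin users = 57/900 = 0.0633
risk, non-users = 577/3529 = 0.1635
RR = 0.0633 / 0.1635 = 0.387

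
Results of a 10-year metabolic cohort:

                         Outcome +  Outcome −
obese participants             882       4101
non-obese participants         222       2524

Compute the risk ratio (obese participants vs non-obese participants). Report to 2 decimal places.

RR ≈ 2.19

risk, obese participants = 882/4983 = 0.1770
risk, non-obese participants = 222/2746 = 0.0808
RR = 0.1770 / 0.0808 = 2.19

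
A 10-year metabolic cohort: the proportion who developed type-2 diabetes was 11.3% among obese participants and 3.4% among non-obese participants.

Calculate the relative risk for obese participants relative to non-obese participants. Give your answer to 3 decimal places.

RR = 0.11300 / 0.03400 = 3.324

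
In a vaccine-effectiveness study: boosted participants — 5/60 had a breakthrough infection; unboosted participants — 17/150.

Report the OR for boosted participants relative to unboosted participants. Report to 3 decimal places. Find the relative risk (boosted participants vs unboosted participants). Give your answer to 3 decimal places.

odds, boosted participants = 5/55 = 0.0909
odds, unboosted participants = 17/133 = 0.1278
OR = 0.0909 / 0.1278 = 0.711
risk, boosted participants = 5/60 = 0.0833
risk, unboosted participants = 17/150 = 0.1133
RR = 0.0833 / 0.1133 = 0.735

OR = 0.711; RR = 0.735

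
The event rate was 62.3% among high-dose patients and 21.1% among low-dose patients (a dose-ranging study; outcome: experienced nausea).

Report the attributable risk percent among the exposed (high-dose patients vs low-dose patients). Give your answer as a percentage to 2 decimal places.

AR% = (0.6230 − 0.2110) / 0.6230 = 0.6613 → 66.13%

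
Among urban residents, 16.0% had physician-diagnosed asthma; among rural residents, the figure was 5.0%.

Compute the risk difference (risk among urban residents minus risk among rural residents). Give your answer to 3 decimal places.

risk difference = 0.1600 − 0.0500 = 0.110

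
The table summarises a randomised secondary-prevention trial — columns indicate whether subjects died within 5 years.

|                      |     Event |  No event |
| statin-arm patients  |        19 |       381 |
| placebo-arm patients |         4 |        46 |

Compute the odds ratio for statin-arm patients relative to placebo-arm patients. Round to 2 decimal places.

OR = (19 × 46) / (381 × 4) = 874/1524 ≈ 0.57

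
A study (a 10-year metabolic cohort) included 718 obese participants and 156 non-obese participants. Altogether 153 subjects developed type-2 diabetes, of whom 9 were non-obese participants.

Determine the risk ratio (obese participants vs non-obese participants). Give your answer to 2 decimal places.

RR ≈ 3.48

obese participants with the outcome: 153 − 9 = 144
obese participants without the outcome: 718 − 144 = 574
non-obese participants without the outcome: 156 − 9 = 147
risk, obese participants = 144/718 = 0.2006
risk, non-obese participants = 9/156 = 0.0577
RR = 0.2006 / 0.0577 = 3.48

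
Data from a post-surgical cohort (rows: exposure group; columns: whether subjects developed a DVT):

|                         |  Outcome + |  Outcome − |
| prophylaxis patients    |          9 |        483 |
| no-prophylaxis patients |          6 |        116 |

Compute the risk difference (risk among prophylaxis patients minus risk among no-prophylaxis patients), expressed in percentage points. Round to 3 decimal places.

risk, prophylaxis patients = 9/492 = 0.01829
risk, no-prophylaxis patients = 6/122 = 0.04918
risk difference = 0.01829 − 0.04918 = -0.03089 → -3.089 percentage points

-3.089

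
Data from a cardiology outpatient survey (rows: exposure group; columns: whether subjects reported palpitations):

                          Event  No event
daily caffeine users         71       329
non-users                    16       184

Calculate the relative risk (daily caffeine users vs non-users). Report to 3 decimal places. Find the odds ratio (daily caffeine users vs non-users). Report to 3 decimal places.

risk, daily caffeine users = 71/400 = 0.1775
risk, non-users = 16/200 = 0.0800
RR = 0.1775 / 0.0800 = 2.219
OR = (71 × 184) / (329 × 16) = 13064/5264 ≈ 2.482

RR = 2.219; OR = 2.482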